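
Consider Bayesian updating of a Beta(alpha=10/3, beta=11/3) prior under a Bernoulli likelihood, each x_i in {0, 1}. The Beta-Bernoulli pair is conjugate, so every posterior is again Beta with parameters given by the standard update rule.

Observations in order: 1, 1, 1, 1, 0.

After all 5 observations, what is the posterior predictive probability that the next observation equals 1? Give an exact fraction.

obs 1: x=1 → posterior Beta(13/3, 11/3)
obs 2: x=1 → posterior Beta(16/3, 11/3)
obs 3: x=1 → posterior Beta(19/3, 11/3)
obs 4: x=1 → posterior Beta(22/3, 11/3)
obs 5: x=0 → posterior Beta(22/3, 14/3)

11/18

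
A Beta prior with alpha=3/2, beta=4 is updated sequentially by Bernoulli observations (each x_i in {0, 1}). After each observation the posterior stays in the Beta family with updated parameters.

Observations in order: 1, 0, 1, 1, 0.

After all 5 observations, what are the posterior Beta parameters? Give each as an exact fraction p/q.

obs 1: x=1 → posterior Beta(5/2, 4)
obs 2: x=0 → posterior Beta(5/2, 5)
obs 3: x=1 → posterior Beta(7/2, 5)
obs 4: x=1 → posterior Beta(9/2, 5)
obs 5: x=0 → posterior Beta(9/2, 6)

alpha=9/2, beta=6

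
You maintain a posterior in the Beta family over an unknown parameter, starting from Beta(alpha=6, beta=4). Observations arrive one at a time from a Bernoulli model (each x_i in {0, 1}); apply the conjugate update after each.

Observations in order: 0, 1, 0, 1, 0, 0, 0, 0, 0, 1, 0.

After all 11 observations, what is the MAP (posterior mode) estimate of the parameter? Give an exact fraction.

obs 1: x=0 → posterior Beta(6, 5)
obs 2: x=1 → posterior Beta(7, 5)
obs 3: x=0 → posterior Beta(7, 6)
obs 4: x=1 → posterior Beta(8, 6)
obs 5: x=0 → posterior Beta(8, 7)
obs 6: x=0 → posterior Beta(8, 8)
obs 7: x=0 → posterior Beta(8, 9)
obs 8: x=0 → posterior Beta(8, 10)
obs 9: x=0 → posterior Beta(8, 11)
obs 10: x=1 → posterior Beta(9, 11)
obs 11: x=0 → posterior Beta(9, 12)

8/19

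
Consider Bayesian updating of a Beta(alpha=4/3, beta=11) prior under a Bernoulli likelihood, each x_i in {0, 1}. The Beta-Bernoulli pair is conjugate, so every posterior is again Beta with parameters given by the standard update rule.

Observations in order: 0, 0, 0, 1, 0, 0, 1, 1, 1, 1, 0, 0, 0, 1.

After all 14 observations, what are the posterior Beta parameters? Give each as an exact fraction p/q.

obs 1: x=0 → posterior Beta(4/3, 12)
obs 2: x=0 → posterior Beta(4/3, 13)
obs 3: x=0 → posterior Beta(4/3, 14)
obs 4: x=1 → posterior Beta(7/3, 14)
obs 5: x=0 → posterior Beta(7/3, 15)
obs 6: x=0 → posterior Beta(7/3, 16)
obs 7: x=1 → posterior Beta(10/3, 16)
obs 8: x=1 → posterior Beta(13/3, 16)
obs 9: x=1 → posterior Beta(16/3, 16)
obs 10: x=1 → posterior Beta(19/3, 16)
obs 11: x=0 → posterior Beta(19/3, 17)
obs 12: x=0 → posterior Beta(19/3, 18)
obs 13: x=0 → posterior Beta(19/3, 19)
obs 14: x=1 → posterior Beta(22/3, 19)

alpha=22/3, beta=19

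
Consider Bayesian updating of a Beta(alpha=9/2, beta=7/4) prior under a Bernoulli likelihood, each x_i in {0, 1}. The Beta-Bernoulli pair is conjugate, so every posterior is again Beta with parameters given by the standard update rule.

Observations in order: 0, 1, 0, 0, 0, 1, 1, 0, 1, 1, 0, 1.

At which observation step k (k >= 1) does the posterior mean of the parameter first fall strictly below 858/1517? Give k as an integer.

k = 4

obs 1: x=0 → posterior Beta(9/2, 11/4)
obs 2: x=1 → posterior Beta(11/2, 11/4)
obs 3: x=0 → posterior Beta(11/2, 15/4)
obs 4: x=0 → posterior Beta(11/2, 19/4)
obs 5: x=0 → posterior Beta(11/2, 23/4)
obs 6: x=1 → posterior Beta(13/2, 23/4)
obs 7: x=1 → posterior Beta(15/2, 23/4)
obs 8: x=0 → posterior Beta(15/2, 27/4)
obs 9: x=1 → posterior Beta(17/2, 27/4)
obs 10: x=1 → posterior Beta(19/2, 27/4)
obs 11: x=0 → posterior Beta(19/2, 31/4)
obs 12: x=1 → posterior Beta(21/2, 31/4)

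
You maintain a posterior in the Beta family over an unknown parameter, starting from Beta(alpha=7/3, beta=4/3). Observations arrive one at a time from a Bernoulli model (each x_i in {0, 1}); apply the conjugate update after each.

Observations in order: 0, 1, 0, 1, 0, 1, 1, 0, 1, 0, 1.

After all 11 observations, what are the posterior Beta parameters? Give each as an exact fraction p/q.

alpha=25/3, beta=19/3

obs 1: x=0 → posterior Beta(7/3, 7/3)
obs 2: x=1 → posterior Beta(10/3, 7/3)
obs 3: x=0 → posterior Beta(10/3, 10/3)
obs 4: x=1 → posterior Beta(13/3, 10/3)
obs 5: x=0 → posterior Beta(13/3, 13/3)
obs 6: x=1 → posterior Beta(16/3, 13/3)
obs 7: x=1 → posterior Beta(19/3, 13/3)
obs 8: x=0 → posterior Beta(19/3, 16/3)
obs 9: x=1 → posterior Beta(22/3, 16/3)
obs 10: x=0 → posterior Beta(22/3, 19/3)
obs 11: x=1 → posterior Beta(25/3, 19/3)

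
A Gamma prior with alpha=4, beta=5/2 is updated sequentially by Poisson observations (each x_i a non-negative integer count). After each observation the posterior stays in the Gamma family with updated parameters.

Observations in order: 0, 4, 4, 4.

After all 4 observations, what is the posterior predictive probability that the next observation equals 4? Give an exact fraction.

obs 1: x=0 → posterior Gamma(4, 7/2)
obs 2: x=4 → posterior Gamma(8, 9/2)
obs 3: x=4 → posterior Gamma(12, 11/2)
obs 4: x=4 → posterior Gamma(16, 13/2)

13755492145034693673152/110841891002655029296875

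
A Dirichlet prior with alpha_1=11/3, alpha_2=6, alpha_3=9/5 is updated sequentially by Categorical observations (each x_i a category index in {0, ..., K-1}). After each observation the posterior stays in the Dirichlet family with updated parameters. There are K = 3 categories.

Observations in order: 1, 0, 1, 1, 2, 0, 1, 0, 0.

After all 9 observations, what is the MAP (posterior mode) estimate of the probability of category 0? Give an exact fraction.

obs 1: x=1 → posterior Dirichlet(11/3, 7, 9/5)
obs 2: x=0 → posterior Dirichlet(14/3, 7, 9/5)
obs 3: x=1 → posterior Dirichlet(14/3, 8, 9/5)
obs 4: x=1 → posterior Dirichlet(14/3, 9, 9/5)
obs 5: x=2 → posterior Dirichlet(14/3, 9, 14/5)
obs 6: x=0 → posterior Dirichlet(17/3, 9, 14/5)
obs 7: x=1 → posterior Dirichlet(17/3, 10, 14/5)
obs 8: x=0 → posterior Dirichlet(20/3, 10, 14/5)
obs 9: x=0 → posterior Dirichlet(23/3, 10, 14/5)

50/131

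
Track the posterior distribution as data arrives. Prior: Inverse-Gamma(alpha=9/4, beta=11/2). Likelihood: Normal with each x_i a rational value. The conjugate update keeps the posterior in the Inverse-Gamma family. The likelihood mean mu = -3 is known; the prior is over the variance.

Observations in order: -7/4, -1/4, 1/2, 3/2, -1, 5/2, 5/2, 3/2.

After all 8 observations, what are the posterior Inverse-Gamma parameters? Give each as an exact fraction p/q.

alpha=25/4, beta=1099/16

obs 1: x=-7/4 → posterior Inverse-Gamma(11/4, 201/32)
obs 2: x=-1/4 → posterior Inverse-Gamma(13/4, 161/16)
obs 3: x=1/2 → posterior Inverse-Gamma(15/4, 259/16)
obs 4: x=3/2 → posterior Inverse-Gamma(17/4, 421/16)
obs 5: x=-1 → posterior Inverse-Gamma(19/4, 453/16)
obs 6: x=5/2 → posterior Inverse-Gamma(21/4, 695/16)
obs 7: x=5/2 → posterior Inverse-Gamma(23/4, 937/16)
obs 8: x=3/2 → posterior Inverse-Gamma(25/4, 1099/16)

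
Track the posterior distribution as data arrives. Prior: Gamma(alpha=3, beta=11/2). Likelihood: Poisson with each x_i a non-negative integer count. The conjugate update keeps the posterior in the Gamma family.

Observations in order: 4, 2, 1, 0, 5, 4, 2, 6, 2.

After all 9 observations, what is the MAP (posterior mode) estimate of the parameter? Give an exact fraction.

obs 1: x=4 → posterior Gamma(7, 13/2)
obs 2: x=2 → posterior Gamma(9, 15/2)
obs 3: x=1 → posterior Gamma(10, 17/2)
obs 4: x=0 → posterior Gamma(10, 19/2)
obs 5: x=5 → posterior Gamma(15, 21/2)
obs 6: x=4 → posterior Gamma(19, 23/2)
obs 7: x=2 → posterior Gamma(21, 25/2)
obs 8: x=6 → posterior Gamma(27, 27/2)
obs 9: x=2 → posterior Gamma(29, 29/2)

56/29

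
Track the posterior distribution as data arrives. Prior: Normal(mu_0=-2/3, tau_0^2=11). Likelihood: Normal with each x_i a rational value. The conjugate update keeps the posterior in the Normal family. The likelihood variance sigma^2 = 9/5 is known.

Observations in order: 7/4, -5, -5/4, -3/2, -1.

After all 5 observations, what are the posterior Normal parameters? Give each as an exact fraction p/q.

obs 1: x=7/4 → posterior Normal(361/256, 99/64)
obs 2: x=-5 → posterior Normal(-739/476, 99/119)
obs 3: x=-5/4 → posterior Normal(-169/116, 33/58)
obs 4: x=-3/2 → posterior Normal(-336/229, 99/229)
obs 5: x=-1 → posterior Normal(-391/284, 99/284)

mu_0=-391/284, tau_0^2=99/284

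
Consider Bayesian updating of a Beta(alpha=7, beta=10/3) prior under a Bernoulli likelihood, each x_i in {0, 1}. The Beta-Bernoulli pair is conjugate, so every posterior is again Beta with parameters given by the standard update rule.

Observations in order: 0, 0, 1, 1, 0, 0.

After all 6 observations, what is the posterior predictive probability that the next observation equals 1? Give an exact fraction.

obs 1: x=0 → posterior Beta(7, 13/3)
obs 2: x=0 → posterior Beta(7, 16/3)
obs 3: x=1 → posterior Beta(8, 16/3)
obs 4: x=1 → posterior Beta(9, 16/3)
obs 5: x=0 → posterior Beta(9, 19/3)
obs 6: x=0 → posterior Beta(9, 22/3)

27/49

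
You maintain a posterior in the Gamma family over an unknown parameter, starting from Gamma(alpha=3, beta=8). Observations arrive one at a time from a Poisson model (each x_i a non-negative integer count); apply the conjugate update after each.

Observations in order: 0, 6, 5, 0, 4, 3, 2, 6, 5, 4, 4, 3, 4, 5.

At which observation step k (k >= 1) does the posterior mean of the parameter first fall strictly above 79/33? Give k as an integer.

obs 1: x=0 → posterior Gamma(3, 9)
obs 2: x=6 → posterior Gamma(9, 10)
obs 3: x=5 → posterior Gamma(14, 11)
obs 4: x=0 → posterior Gamma(14, 12)
obs 5: x=4 → posterior Gamma(18, 13)
obs 6: x=3 → posterior Gamma(21, 14)
obs 7: x=2 → posterior Gamma(23, 15)
obs 8: x=6 → posterior Gamma(29, 16)
obs 9: x=5 → posterior Gamma(34, 17)
obs 10: x=4 → posterior Gamma(38, 18)
obs 11: x=4 → posterior Gamma(42, 19)
obs 12: x=3 → posterior Gamma(45, 20)
obs 13: x=4 → posterior Gamma(49, 21)
obs 14: x=5 → posterior Gamma(54, 22)

k = 14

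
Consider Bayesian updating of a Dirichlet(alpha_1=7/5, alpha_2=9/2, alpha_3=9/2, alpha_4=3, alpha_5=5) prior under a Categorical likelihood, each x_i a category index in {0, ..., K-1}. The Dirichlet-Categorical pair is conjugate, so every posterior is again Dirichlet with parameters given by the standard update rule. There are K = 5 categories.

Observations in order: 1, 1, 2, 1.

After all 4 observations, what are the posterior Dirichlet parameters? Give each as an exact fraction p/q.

alpha_1=7/5, alpha_2=15/2, alpha_3=11/2, alpha_4=3, alpha_5=5

obs 1: x=1 → posterior Dirichlet(7/5, 11/2, 9/2, 3, 5)
obs 2: x=1 → posterior Dirichlet(7/5, 13/2, 9/2, 3, 5)
obs 3: x=2 → posterior Dirichlet(7/5, 13/2, 11/2, 3, 5)
obs 4: x=1 → posterior Dirichlet(7/5, 15/2, 11/2, 3, 5)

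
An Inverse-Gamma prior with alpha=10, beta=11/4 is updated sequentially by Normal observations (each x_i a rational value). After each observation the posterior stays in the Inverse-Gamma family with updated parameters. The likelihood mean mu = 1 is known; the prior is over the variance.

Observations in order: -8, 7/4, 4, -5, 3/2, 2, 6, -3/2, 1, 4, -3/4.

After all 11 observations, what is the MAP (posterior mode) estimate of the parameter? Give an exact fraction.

471/88

obs 1: x=-8 → posterior Inverse-Gamma(21/2, 173/4)
obs 2: x=7/4 → posterior Inverse-Gamma(11, 1393/32)
obs 3: x=4 → posterior Inverse-Gamma(23/2, 1537/32)
obs 4: x=-5 → posterior Inverse-Gamma(12, 2113/32)
obs 5: x=3/2 → posterior Inverse-Gamma(25/2, 2117/32)
obs 6: x=2 → posterior Inverse-Gamma(13, 2133/32)
obs 7: x=6 → posterior Inverse-Gamma(27/2, 2533/32)
obs 8: x=-3/2 → posterior Inverse-Gamma(14, 2633/32)
obs 9: x=1 → posterior Inverse-Gamma(29/2, 2633/32)
obs 10: x=4 → posterior Inverse-Gamma(15, 2777/32)
obs 11: x=-3/4 → posterior Inverse-Gamma(31/2, 1413/16)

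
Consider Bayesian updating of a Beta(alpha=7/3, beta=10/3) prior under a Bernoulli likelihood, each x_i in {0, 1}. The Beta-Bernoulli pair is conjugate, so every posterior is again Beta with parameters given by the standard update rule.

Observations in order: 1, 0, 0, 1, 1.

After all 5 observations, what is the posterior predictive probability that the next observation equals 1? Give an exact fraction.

1/2

obs 1: x=1 → posterior Beta(10/3, 10/3)
obs 2: x=0 → posterior Beta(10/3, 13/3)
obs 3: x=0 → posterior Beta(10/3, 16/3)
obs 4: x=1 → posterior Beta(13/3, 16/3)
obs 5: x=1 → posterior Beta(16/3, 16/3)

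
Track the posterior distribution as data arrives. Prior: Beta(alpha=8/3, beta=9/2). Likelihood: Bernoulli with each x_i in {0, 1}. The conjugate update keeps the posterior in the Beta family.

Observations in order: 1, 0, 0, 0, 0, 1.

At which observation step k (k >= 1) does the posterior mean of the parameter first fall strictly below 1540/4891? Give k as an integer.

k = 5

obs 1: x=1 → posterior Beta(11/3, 9/2)
obs 2: x=0 → posterior Beta(11/3, 11/2)
obs 3: x=0 → posterior Beta(11/3, 13/2)
obs 4: x=0 → posterior Beta(11/3, 15/2)
obs 5: x=0 → posterior Beta(11/3, 17/2)
obs 6: x=1 → posterior Beta(14/3, 17/2)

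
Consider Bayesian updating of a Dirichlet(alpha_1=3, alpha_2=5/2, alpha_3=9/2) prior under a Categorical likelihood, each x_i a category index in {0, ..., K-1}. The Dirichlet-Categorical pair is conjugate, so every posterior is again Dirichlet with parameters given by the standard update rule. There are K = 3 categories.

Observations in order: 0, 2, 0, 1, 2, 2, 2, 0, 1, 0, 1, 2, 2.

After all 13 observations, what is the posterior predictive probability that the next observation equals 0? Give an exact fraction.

obs 1: x=0 → posterior Dirichlet(4, 5/2, 9/2)
obs 2: x=2 → posterior Dirichlet(4, 5/2, 11/2)
obs 3: x=0 → posterior Dirichlet(5, 5/2, 11/2)
obs 4: x=1 → posterior Dirichlet(5, 7/2, 11/2)
obs 5: x=2 → posterior Dirichlet(5, 7/2, 13/2)
obs 6: x=2 → posterior Dirichlet(5, 7/2, 15/2)
obs 7: x=2 → posterior Dirichlet(5, 7/2, 17/2)
obs 8: x=0 → posterior Dirichlet(6, 7/2, 17/2)
obs 9: x=1 → posterior Dirichlet(6, 9/2, 17/2)
obs 10: x=0 → posterior Dirichlet(7, 9/2, 17/2)
obs 11: x=1 → posterior Dirichlet(7, 11/2, 17/2)
obs 12: x=2 → posterior Dirichlet(7, 11/2, 19/2)
obs 13: x=2 → posterior Dirichlet(7, 11/2, 21/2)

7/23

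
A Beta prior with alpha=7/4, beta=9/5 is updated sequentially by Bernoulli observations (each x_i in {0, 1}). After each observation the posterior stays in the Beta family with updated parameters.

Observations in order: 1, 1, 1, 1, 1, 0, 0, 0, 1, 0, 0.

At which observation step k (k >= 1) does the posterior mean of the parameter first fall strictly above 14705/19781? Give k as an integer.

k = 4

obs 1: x=1 → posterior Beta(11/4, 9/5)
obs 2: x=1 → posterior Beta(15/4, 9/5)
obs 3: x=1 → posterior Beta(19/4, 9/5)
obs 4: x=1 → posterior Beta(23/4, 9/5)
obs 5: x=1 → posterior Beta(27/4, 9/5)
obs 6: x=0 → posterior Beta(27/4, 14/5)
obs 7: x=0 → posterior Beta(27/4, 19/5)
obs 8: x=0 → posterior Beta(27/4, 24/5)
obs 9: x=1 → posterior Beta(31/4, 24/5)
obs 10: x=0 → posterior Beta(31/4, 29/5)
obs 11: x=0 → posterior Beta(31/4, 34/5)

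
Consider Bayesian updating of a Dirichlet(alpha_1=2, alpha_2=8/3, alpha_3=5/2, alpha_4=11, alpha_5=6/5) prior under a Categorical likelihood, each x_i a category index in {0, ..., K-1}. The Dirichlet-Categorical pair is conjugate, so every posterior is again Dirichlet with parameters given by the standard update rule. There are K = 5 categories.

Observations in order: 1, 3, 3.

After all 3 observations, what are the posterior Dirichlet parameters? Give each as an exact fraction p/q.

alpha_1=2, alpha_2=11/3, alpha_3=5/2, alpha_4=13, alpha_5=6/5

obs 1: x=1 → posterior Dirichlet(2, 11/3, 5/2, 11, 6/5)
obs 2: x=3 → posterior Dirichlet(2, 11/3, 5/2, 12, 6/5)
obs 3: x=3 → posterior Dirichlet(2, 11/3, 5/2, 13, 6/5)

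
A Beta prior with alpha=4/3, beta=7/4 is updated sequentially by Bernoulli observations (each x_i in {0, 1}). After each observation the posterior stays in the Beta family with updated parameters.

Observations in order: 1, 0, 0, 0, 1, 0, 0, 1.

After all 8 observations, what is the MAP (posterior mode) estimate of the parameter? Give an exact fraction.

40/109

obs 1: x=1 → posterior Beta(7/3, 7/4)
obs 2: x=0 → posterior Beta(7/3, 11/4)
obs 3: x=0 → posterior Beta(7/3, 15/4)
obs 4: x=0 → posterior Beta(7/3, 19/4)
obs 5: x=1 → posterior Beta(10/3, 19/4)
obs 6: x=0 → posterior Beta(10/3, 23/4)
obs 7: x=0 → posterior Beta(10/3, 27/4)
obs 8: x=1 → posterior Beta(13/3, 27/4)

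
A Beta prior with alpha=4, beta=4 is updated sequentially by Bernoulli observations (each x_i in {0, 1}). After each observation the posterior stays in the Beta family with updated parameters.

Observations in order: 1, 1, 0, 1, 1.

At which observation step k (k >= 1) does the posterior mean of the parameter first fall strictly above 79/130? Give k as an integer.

obs 1: x=1 → posterior Beta(5, 4)
obs 2: x=1 → posterior Beta(6, 4)
obs 3: x=0 → posterior Beta(6, 5)
obs 4: x=1 → posterior Beta(7, 5)
obs 5: x=1 → posterior Beta(8, 5)

k = 5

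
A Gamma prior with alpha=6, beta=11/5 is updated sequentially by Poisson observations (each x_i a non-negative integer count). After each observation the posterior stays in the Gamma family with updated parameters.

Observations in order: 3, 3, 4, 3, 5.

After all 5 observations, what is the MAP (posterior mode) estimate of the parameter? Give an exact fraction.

obs 1: x=3 → posterior Gamma(9, 16/5)
obs 2: x=3 → posterior Gamma(12, 21/5)
obs 3: x=4 → posterior Gamma(16, 26/5)
obs 4: x=3 → posterior Gamma(19, 31/5)
obs 5: x=5 → posterior Gamma(24, 36/5)

115/36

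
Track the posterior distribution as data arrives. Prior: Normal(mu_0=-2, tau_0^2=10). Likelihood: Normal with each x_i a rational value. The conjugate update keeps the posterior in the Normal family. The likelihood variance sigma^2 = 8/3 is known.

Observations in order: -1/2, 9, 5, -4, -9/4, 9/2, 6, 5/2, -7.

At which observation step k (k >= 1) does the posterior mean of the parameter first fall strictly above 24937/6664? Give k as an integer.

k = 3

obs 1: x=-1/2 → posterior Normal(-31/38, 40/19)
obs 2: x=9 → posterior Normal(239/68, 20/17)
obs 3: x=5 → posterior Normal(389/98, 40/49)
obs 4: x=-4 → posterior Normal(269/128, 5/8)
obs 5: x=-9/4 → posterior Normal(403/316, 40/79)
obs 6: x=9/2 → posterior Normal(673/376, 20/47)
obs 7: x=6 → posterior Normal(1033/436, 40/109)
obs 8: x=5/2 → posterior Normal(1183/496, 10/31)
obs 9: x=-7 → posterior Normal(763/556, 40/139)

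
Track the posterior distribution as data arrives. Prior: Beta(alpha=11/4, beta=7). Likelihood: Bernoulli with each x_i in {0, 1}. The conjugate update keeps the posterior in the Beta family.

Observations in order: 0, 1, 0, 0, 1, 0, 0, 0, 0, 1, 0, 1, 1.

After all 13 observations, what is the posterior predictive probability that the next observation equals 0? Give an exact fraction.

60/91

obs 1: x=0 → posterior Beta(11/4, 8)
obs 2: x=1 → posterior Beta(15/4, 8)
obs 3: x=0 → posterior Beta(15/4, 9)
obs 4: x=0 → posterior Beta(15/4, 10)
obs 5: x=1 → posterior Beta(19/4, 10)
obs 6: x=0 → posterior Beta(19/4, 11)
obs 7: x=0 → posterior Beta(19/4, 12)
obs 8: x=0 → posterior Beta(19/4, 13)
obs 9: x=0 → posterior Beta(19/4, 14)
obs 10: x=1 → posterior Beta(23/4, 14)
obs 11: x=0 → posterior Beta(23/4, 15)
obs 12: x=1 → posterior Beta(27/4, 15)
obs 13: x=1 → posterior Beta(31/4, 15)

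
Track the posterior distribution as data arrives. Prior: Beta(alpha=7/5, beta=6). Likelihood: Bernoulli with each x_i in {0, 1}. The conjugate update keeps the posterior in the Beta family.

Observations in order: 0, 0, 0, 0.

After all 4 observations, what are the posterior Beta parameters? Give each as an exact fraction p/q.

alpha=7/5, beta=10

obs 1: x=0 → posterior Beta(7/5, 7)
obs 2: x=0 → posterior Beta(7/5, 8)
obs 3: x=0 → posterior Beta(7/5, 9)
obs 4: x=0 → posterior Beta(7/5, 10)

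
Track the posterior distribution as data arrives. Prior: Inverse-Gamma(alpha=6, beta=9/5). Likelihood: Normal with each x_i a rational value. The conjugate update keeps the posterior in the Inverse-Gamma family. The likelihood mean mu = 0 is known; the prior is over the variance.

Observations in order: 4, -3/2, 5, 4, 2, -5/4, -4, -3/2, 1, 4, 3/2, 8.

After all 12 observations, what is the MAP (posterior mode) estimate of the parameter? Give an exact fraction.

13593/2080

obs 1: x=4 → posterior Inverse-Gamma(13/2, 49/5)
obs 2: x=-3/2 → posterior Inverse-Gamma(7, 437/40)
obs 3: x=5 → posterior Inverse-Gamma(15/2, 937/40)
obs 4: x=4 → posterior Inverse-Gamma(8, 1257/40)
obs 5: x=2 → posterior Inverse-Gamma(17/2, 1337/40)
obs 6: x=-5/4 → posterior Inverse-Gamma(9, 5473/160)
obs 7: x=-4 → posterior Inverse-Gamma(19/2, 6753/160)
obs 8: x=-3/2 → posterior Inverse-Gamma(10, 6933/160)
obs 9: x=1 → posterior Inverse-Gamma(21/2, 7013/160)
obs 10: x=4 → posterior Inverse-Gamma(11, 8293/160)
obs 11: x=3/2 → posterior Inverse-Gamma(23/2, 8473/160)
obs 12: x=8 → posterior Inverse-Gamma(12, 13593/160)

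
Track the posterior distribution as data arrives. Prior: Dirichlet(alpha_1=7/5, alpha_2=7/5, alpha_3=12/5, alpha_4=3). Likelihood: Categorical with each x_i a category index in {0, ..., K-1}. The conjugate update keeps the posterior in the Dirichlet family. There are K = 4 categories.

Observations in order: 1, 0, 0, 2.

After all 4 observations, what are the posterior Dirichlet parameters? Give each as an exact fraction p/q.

alpha_1=17/5, alpha_2=12/5, alpha_3=17/5, alpha_4=3

obs 1: x=1 → posterior Dirichlet(7/5, 12/5, 12/5, 3)
obs 2: x=0 → posterior Dirichlet(12/5, 12/5, 12/5, 3)
obs 3: x=0 → posterior Dirichlet(17/5, 12/5, 12/5, 3)
obs 4: x=2 → posterior Dirichlet(17/5, 12/5, 17/5, 3)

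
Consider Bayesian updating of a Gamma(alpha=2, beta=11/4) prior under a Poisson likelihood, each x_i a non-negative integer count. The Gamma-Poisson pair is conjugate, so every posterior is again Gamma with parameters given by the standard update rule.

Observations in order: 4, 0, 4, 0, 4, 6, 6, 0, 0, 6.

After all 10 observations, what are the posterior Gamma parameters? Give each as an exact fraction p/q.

obs 1: x=4 → posterior Gamma(6, 15/4)
obs 2: x=0 → posterior Gamma(6, 19/4)
obs 3: x=4 → posterior Gamma(10, 23/4)
obs 4: x=0 → posterior Gamma(10, 27/4)
obs 5: x=4 → posterior Gamma(14, 31/4)
obs 6: x=6 → posterior Gamma(20, 35/4)
obs 7: x=6 → posterior Gamma(26, 39/4)
obs 8: x=0 → posterior Gamma(26, 43/4)
obs 9: x=0 → posterior Gamma(26, 47/4)
obs 10: x=6 → posterior Gamma(32, 51/4)

alpha=32, beta=51/4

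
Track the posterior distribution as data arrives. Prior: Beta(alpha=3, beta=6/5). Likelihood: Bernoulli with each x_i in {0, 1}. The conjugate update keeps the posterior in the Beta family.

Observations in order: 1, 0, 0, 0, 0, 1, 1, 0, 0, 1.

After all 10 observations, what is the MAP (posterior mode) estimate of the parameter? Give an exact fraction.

obs 1: x=1 → posterior Beta(4, 6/5)
obs 2: x=0 → posterior Beta(4, 11/5)
obs 3: x=0 → posterior Beta(4, 16/5)
obs 4: x=0 → posterior Beta(4, 21/5)
obs 5: x=0 → posterior Beta(4, 26/5)
obs 6: x=1 → posterior Beta(5, 26/5)
obs 7: x=1 → posterior Beta(6, 26/5)
obs 8: x=0 → posterior Beta(6, 31/5)
obs 9: x=0 → posterior Beta(6, 36/5)
obs 10: x=1 → posterior Beta(7, 36/5)

30/61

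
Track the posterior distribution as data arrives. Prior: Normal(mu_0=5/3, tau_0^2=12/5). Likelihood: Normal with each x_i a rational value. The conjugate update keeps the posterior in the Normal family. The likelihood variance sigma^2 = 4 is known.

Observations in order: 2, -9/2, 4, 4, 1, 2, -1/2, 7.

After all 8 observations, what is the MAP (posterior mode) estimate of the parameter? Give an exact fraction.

160/87

obs 1: x=2 → posterior Normal(43/24, 3/2)
obs 2: x=-9/2 → posterior Normal(5/66, 12/11)
obs 3: x=4 → posterior Normal(11/12, 6/7)
obs 4: x=4 → posterior Normal(149/102, 12/17)
obs 5: x=1 → posterior Normal(167/120, 3/5)
obs 6: x=2 → posterior Normal(203/138, 12/23)
obs 7: x=-1/2 → posterior Normal(97/78, 6/13)
obs 8: x=7 → posterior Normal(160/87, 12/29)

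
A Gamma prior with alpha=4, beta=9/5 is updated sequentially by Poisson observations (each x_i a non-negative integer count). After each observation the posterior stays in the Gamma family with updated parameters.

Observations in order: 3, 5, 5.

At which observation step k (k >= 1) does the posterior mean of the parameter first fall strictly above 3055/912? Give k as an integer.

obs 1: x=3 → posterior Gamma(7, 14/5)
obs 2: x=5 → posterior Gamma(12, 19/5)
obs 3: x=5 → posterior Gamma(17, 24/5)

k = 3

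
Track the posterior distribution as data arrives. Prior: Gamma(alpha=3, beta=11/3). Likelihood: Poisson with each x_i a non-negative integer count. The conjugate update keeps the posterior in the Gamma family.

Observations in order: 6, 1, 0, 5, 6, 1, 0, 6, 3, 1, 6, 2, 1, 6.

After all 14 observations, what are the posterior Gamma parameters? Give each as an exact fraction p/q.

alpha=47, beta=53/3

obs 1: x=6 → posterior Gamma(9, 14/3)
obs 2: x=1 → posterior Gamma(10, 17/3)
obs 3: x=0 → posterior Gamma(10, 20/3)
obs 4: x=5 → posterior Gamma(15, 23/3)
obs 5: x=6 → posterior Gamma(21, 26/3)
obs 6: x=1 → posterior Gamma(22, 29/3)
obs 7: x=0 → posterior Gamma(22, 32/3)
obs 8: x=6 → posterior Gamma(28, 35/3)
obs 9: x=3 → posterior Gamma(31, 38/3)
obs 10: x=1 → posterior Gamma(32, 41/3)
obs 11: x=6 → posterior Gamma(38, 44/3)
obs 12: x=2 → posterior Gamma(40, 47/3)
obs 13: x=1 → posterior Gamma(41, 50/3)
obs 14: x=6 → posterior Gamma(47, 53/3)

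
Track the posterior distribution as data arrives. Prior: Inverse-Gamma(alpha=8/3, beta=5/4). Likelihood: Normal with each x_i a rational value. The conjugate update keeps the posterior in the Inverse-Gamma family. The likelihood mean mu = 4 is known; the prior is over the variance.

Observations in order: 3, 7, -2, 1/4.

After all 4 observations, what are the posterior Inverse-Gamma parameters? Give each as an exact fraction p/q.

obs 1: x=3 → posterior Inverse-Gamma(19/6, 7/4)
obs 2: x=7 → posterior Inverse-Gamma(11/3, 25/4)
obs 3: x=-2 → posterior Inverse-Gamma(25/6, 97/4)
obs 4: x=1/4 → posterior Inverse-Gamma(14/3, 1001/32)

alpha=14/3, beta=1001/32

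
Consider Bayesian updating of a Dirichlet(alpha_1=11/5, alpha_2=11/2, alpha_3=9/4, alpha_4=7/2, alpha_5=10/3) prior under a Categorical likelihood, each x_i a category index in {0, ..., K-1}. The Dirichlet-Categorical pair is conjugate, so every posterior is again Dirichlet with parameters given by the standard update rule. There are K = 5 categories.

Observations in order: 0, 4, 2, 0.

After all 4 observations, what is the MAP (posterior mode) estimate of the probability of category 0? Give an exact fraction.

obs 1: x=0 → posterior Dirichlet(16/5, 11/2, 9/4, 7/2, 10/3)
obs 2: x=4 → posterior Dirichlet(16/5, 11/2, 9/4, 7/2, 13/3)
obs 3: x=2 → posterior Dirichlet(16/5, 11/2, 13/4, 7/2, 13/3)
obs 4: x=0 → posterior Dirichlet(21/5, 11/2, 13/4, 7/2, 13/3)

192/947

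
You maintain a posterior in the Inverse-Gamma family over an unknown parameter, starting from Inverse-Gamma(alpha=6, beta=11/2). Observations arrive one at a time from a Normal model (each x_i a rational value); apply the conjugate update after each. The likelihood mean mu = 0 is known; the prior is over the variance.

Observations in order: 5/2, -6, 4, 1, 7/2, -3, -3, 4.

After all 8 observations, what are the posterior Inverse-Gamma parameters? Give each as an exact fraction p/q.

alpha=10, beta=233/4

obs 1: x=5/2 → posterior Inverse-Gamma(13/2, 69/8)
obs 2: x=-6 → posterior Inverse-Gamma(7, 213/8)
obs 3: x=4 → posterior Inverse-Gamma(15/2, 277/8)
obs 4: x=1 → posterior Inverse-Gamma(8, 281/8)
obs 5: x=7/2 → posterior Inverse-Gamma(17/2, 165/4)
obs 6: x=-3 → posterior Inverse-Gamma(9, 183/4)
obs 7: x=-3 → posterior Inverse-Gamma(19/2, 201/4)
obs 8: x=4 → posterior Inverse-Gamma(10, 233/4)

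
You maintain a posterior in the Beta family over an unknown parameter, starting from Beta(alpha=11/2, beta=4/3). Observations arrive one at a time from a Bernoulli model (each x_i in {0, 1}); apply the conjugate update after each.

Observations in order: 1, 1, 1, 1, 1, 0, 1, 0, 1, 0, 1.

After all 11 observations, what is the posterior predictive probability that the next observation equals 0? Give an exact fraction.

obs 1: x=1 → posterior Beta(13/2, 4/3)
obs 2: x=1 → posterior Beta(15/2, 4/3)
obs 3: x=1 → posterior Beta(17/2, 4/3)
obs 4: x=1 → posterior Beta(19/2, 4/3)
obs 5: x=1 → posterior Beta(21/2, 4/3)
obs 6: x=0 → posterior Beta(21/2, 7/3)
obs 7: x=1 → posterior Beta(23/2, 7/3)
obs 8: x=0 → posterior Beta(23/2, 10/3)
obs 9: x=1 → posterior Beta(25/2, 10/3)
obs 10: x=0 → posterior Beta(25/2, 13/3)
obs 11: x=1 → posterior Beta(27/2, 13/3)

26/107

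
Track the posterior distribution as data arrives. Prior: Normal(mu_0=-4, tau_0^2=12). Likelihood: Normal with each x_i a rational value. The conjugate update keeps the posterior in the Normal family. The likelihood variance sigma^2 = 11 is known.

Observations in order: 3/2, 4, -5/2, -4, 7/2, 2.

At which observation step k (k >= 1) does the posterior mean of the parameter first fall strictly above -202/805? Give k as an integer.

k = 2

obs 1: x=3/2 → posterior Normal(-26/23, 132/23)
obs 2: x=4 → posterior Normal(22/35, 132/35)
obs 3: x=-5/2 → posterior Normal(-8/47, 132/47)
obs 4: x=-4 → posterior Normal(-56/59, 132/59)
obs 5: x=7/2 → posterior Normal(-14/71, 132/71)
obs 6: x=2 → posterior Normal(10/83, 132/83)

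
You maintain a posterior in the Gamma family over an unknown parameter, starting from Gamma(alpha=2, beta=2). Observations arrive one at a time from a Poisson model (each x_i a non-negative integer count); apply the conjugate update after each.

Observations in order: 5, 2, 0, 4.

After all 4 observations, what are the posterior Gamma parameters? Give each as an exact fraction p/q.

alpha=13, beta=6

obs 1: x=5 → posterior Gamma(7, 3)
obs 2: x=2 → posterior Gamma(9, 4)
obs 3: x=0 → posterior Gamma(9, 5)
obs 4: x=4 → posterior Gamma(13, 6)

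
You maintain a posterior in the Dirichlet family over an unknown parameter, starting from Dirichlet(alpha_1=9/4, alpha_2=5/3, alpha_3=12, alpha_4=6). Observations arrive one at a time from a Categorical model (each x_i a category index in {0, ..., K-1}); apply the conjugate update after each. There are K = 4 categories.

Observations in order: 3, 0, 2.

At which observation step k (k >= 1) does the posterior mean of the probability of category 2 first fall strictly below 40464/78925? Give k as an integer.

k = 2

obs 1: x=3 → posterior Dirichlet(9/4, 5/3, 12, 7)
obs 2: x=0 → posterior Dirichlet(13/4, 5/3, 12, 7)
obs 3: x=2 → posterior Dirichlet(13/4, 5/3, 13, 7)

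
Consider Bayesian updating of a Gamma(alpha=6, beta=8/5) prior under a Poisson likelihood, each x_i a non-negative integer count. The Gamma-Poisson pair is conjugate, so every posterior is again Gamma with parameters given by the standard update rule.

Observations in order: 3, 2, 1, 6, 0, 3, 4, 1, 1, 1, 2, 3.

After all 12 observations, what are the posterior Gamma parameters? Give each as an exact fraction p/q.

obs 1: x=3 → posterior Gamma(9, 13/5)
obs 2: x=2 → posterior Gamma(11, 18/5)
obs 3: x=1 → posterior Gamma(12, 23/5)
obs 4: x=6 → posterior Gamma(18, 28/5)
obs 5: x=0 → posterior Gamma(18, 33/5)
obs 6: x=3 → posterior Gamma(21, 38/5)
obs 7: x=4 → posterior Gamma(25, 43/5)
obs 8: x=1 → posterior Gamma(26, 48/5)
obs 9: x=1 → posterior Gamma(27, 53/5)
obs 10: x=1 → posterior Gamma(28, 58/5)
obs 11: x=2 → posterior Gamma(30, 63/5)
obs 12: x=3 → posterior Gamma(33, 68/5)

alpha=33, beta=68/5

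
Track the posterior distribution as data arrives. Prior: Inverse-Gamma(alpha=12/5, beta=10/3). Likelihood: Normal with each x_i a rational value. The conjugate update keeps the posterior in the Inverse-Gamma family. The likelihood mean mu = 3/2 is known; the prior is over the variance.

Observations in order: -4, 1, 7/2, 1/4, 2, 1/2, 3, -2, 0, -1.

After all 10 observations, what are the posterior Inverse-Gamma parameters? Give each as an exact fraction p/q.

alpha=37/5, beta=3215/96

obs 1: x=-4 → posterior Inverse-Gamma(29/10, 443/24)
obs 2: x=1 → posterior Inverse-Gamma(17/5, 223/12)
obs 3: x=7/2 → posterior Inverse-Gamma(39/10, 247/12)
obs 4: x=1/4 → posterior Inverse-Gamma(22/5, 2051/96)
obs 5: x=2 → posterior Inverse-Gamma(49/10, 2063/96)
obs 6: x=1/2 → posterior Inverse-Gamma(27/5, 2111/96)
obs 7: x=3 → posterior Inverse-Gamma(59/10, 2219/96)
obs 8: x=-2 → posterior Inverse-Gamma(32/5, 2807/96)
obs 9: x=0 → posterior Inverse-Gamma(69/10, 2915/96)
obs 10: x=-1 → posterior Inverse-Gamma(37/5, 3215/96)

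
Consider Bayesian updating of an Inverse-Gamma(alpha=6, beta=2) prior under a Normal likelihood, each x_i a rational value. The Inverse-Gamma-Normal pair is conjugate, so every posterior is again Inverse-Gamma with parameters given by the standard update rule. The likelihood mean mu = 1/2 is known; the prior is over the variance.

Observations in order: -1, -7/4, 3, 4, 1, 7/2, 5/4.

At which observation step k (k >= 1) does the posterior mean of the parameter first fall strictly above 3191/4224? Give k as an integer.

k = 2

obs 1: x=-1 → posterior Inverse-Gamma(13/2, 25/8)
obs 2: x=-7/4 → posterior Inverse-Gamma(7, 181/32)
obs 3: x=3 → posterior Inverse-Gamma(15/2, 281/32)
obs 4: x=4 → posterior Inverse-Gamma(8, 477/32)
obs 5: x=1 → posterior Inverse-Gamma(17/2, 481/32)
obs 6: x=7/2 → posterior Inverse-Gamma(9, 625/32)
obs 7: x=5/4 → posterior Inverse-Gamma(19/2, 317/16)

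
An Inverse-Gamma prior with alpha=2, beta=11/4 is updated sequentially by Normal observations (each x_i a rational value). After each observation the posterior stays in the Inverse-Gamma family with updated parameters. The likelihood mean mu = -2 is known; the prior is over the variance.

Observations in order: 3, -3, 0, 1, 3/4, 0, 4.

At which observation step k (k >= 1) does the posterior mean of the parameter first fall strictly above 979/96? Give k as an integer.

k = 7

obs 1: x=3 → posterior Inverse-Gamma(5/2, 61/4)
obs 2: x=-3 → posterior Inverse-Gamma(3, 63/4)
obs 3: x=0 → posterior Inverse-Gamma(7/2, 71/4)
obs 4: x=1 → posterior Inverse-Gamma(4, 89/4)
obs 5: x=3/4 → posterior Inverse-Gamma(9/2, 833/32)
obs 6: x=0 → posterior Inverse-Gamma(5, 897/32)
obs 7: x=4 → posterior Inverse-Gamma(11/2, 1473/32)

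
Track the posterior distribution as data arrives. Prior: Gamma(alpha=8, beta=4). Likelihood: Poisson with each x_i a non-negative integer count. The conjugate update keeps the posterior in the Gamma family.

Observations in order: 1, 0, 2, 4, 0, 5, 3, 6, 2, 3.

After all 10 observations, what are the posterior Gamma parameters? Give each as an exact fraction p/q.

obs 1: x=1 → posterior Gamma(9, 5)
obs 2: x=0 → posterior Gamma(9, 6)
obs 3: x=2 → posterior Gamma(11, 7)
obs 4: x=4 → posterior Gamma(15, 8)
obs 5: x=0 → posterior Gamma(15, 9)
obs 6: x=5 → posterior Gamma(20, 10)
obs 7: x=3 → posterior Gamma(23, 11)
obs 8: x=6 → posterior Gamma(29, 12)
obs 9: x=2 → posterior Gamma(31, 13)
obs 10: x=3 → posterior Gamma(34, 14)

alpha=34, beta=14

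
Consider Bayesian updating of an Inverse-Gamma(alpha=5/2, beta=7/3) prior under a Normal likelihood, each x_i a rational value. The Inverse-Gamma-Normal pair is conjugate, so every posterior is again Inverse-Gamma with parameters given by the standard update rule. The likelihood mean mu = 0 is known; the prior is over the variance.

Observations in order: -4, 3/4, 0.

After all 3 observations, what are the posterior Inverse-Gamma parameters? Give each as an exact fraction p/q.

obs 1: x=-4 → posterior Inverse-Gamma(3, 31/3)
obs 2: x=3/4 → posterior Inverse-Gamma(7/2, 1019/96)
obs 3: x=0 → posterior Inverse-Gamma(4, 1019/96)

alpha=4, beta=1019/96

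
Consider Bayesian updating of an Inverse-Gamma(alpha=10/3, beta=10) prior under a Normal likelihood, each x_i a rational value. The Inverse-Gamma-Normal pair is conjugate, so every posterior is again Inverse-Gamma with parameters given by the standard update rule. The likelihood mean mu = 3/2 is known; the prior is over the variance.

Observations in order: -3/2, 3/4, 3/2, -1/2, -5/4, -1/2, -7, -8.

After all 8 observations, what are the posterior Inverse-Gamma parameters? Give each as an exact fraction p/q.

obs 1: x=-3/2 → posterior Inverse-Gamma(23/6, 29/2)
obs 2: x=3/4 → posterior Inverse-Gamma(13/3, 473/32)
obs 3: x=3/2 → posterior Inverse-Gamma(29/6, 473/32)
obs 4: x=-1/2 → posterior Inverse-Gamma(16/3, 537/32)
obs 5: x=-5/4 → posterior Inverse-Gamma(35/6, 329/16)
obs 6: x=-1/2 → posterior Inverse-Gamma(19/3, 361/16)
obs 7: x=-7 → posterior Inverse-Gamma(41/6, 939/16)
obs 8: x=-8 → posterior Inverse-Gamma(22/3, 1661/16)

alpha=22/3, beta=1661/16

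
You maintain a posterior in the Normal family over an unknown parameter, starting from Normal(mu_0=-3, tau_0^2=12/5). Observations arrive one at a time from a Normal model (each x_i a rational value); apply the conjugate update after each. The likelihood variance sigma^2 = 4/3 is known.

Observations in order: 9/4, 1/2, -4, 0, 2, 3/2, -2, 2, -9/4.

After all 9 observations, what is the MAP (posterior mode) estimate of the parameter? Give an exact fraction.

-15/86

obs 1: x=9/4 → posterior Normal(3/8, 6/7)
obs 2: x=1/2 → posterior Normal(39/92, 12/23)
obs 3: x=-4 → posterior Normal(-105/128, 3/8)
obs 4: x=0 → posterior Normal(-105/164, 12/41)
obs 5: x=2 → posterior Normal(-33/200, 6/25)
obs 6: x=3/2 → posterior Normal(21/236, 12/59)
obs 7: x=-2 → posterior Normal(-3/16, 3/17)
obs 8: x=2 → posterior Normal(3/44, 12/77)
obs 9: x=-9/4 → posterior Normal(-15/86, 6/43)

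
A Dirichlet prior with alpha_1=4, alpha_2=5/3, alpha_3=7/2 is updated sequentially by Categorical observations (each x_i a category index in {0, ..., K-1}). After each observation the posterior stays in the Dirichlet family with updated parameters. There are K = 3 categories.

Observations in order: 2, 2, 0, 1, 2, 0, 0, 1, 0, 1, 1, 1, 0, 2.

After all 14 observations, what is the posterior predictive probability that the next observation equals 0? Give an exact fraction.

54/139

obs 1: x=2 → posterior Dirichlet(4, 5/3, 9/2)
obs 2: x=2 → posterior Dirichlet(4, 5/3, 11/2)
obs 3: x=0 → posterior Dirichlet(5, 5/3, 11/2)
obs 4: x=1 → posterior Dirichlet(5, 8/3, 11/2)
obs 5: x=2 → posterior Dirichlet(5, 8/3, 13/2)
obs 6: x=0 → posterior Dirichlet(6, 8/3, 13/2)
obs 7: x=0 → posterior Dirichlet(7, 8/3, 13/2)
obs 8: x=1 → posterior Dirichlet(7, 11/3, 13/2)
obs 9: x=0 → posterior Dirichlet(8, 11/3, 13/2)
obs 10: x=1 → posterior Dirichlet(8, 14/3, 13/2)
obs 11: x=1 → posterior Dirichlet(8, 17/3, 13/2)
obs 12: x=1 → posterior Dirichlet(8, 20/3, 13/2)
obs 13: x=0 → posterior Dirichlet(9, 20/3, 13/2)
obs 14: x=2 → posterior Dirichlet(9, 20/3, 15/2)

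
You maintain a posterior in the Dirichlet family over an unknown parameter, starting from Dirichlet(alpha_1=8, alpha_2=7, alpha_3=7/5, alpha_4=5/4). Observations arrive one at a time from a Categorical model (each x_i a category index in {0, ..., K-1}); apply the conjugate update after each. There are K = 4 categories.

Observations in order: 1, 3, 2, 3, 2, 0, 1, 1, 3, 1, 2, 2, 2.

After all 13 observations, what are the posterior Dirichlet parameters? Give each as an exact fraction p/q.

obs 1: x=1 → posterior Dirichlet(8, 8, 7/5, 5/4)
obs 2: x=3 → posterior Dirichlet(8, 8, 7/5, 9/4)
obs 3: x=2 → posterior Dirichlet(8, 8, 12/5, 9/4)
obs 4: x=3 → posterior Dirichlet(8, 8, 12/5, 13/4)
obs 5: x=2 → posterior Dirichlet(8, 8, 17/5, 13/4)
obs 6: x=0 → posterior Dirichlet(9, 8, 17/5, 13/4)
obs 7: x=1 → posterior Dirichlet(9, 9, 17/5, 13/4)
obs 8: x=1 → posterior Dirichlet(9, 10, 17/5, 13/4)
obs 9: x=3 → posterior Dirichlet(9, 10, 17/5, 17/4)
obs 10: x=1 → posterior Dirichlet(9, 11, 17/5, 17/4)
obs 11: x=2 → posterior Dirichlet(9, 11, 22/5, 17/4)
obs 12: x=2 → posterior Dirichlet(9, 11, 27/5, 17/4)
obs 13: x=2 → posterior Dirichlet(9, 11, 32/5, 17/4)

alpha_1=9, alpha_2=11, alpha_3=32/5, alpha_4=17/4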